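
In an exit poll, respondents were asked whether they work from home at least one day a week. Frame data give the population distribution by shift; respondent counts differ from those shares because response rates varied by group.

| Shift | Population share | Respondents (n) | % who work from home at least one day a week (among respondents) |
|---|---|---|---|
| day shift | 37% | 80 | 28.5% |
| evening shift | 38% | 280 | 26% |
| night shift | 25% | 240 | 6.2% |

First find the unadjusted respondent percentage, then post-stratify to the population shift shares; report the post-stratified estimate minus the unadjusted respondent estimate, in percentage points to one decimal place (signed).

+3.6 percentage points

Naive respondent-only estimate (weights = respondent counts):
  (80/600)×28.5 + (280/600)×26 + (240/600)×6.2 = 18.4133%
Post-stratified estimate weights by population shares:
  0.37×28.5 + 0.38×26 + 0.25×6.2 = 21.975%
Difference = 21.975 − 18.4133 = 3.5617 pp.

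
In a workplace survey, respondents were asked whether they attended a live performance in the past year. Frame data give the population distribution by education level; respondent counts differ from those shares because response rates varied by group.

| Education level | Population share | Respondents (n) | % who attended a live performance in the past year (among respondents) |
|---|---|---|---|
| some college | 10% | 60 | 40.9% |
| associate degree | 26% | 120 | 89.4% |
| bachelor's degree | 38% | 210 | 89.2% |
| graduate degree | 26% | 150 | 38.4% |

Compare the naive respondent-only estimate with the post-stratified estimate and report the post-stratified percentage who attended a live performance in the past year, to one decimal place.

Unadjusted (pooled respondent) estimate weights by respondent counts:
  (60/540)×40.9 + (120/540)×89.4 + (210/540)×89.2 + (150/540)×38.4 = 69.7667%
Reweighting by population education level shares:
  0.1×40.9 + 0.26×89.4 + 0.38×89.2 + 0.26×38.4 = 71.214%

71.2%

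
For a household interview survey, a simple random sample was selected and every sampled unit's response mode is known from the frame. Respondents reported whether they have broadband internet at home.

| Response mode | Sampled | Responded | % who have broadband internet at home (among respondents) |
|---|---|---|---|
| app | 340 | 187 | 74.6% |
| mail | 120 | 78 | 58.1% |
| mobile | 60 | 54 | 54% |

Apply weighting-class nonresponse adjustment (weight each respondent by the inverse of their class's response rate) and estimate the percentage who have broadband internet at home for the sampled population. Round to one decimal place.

68.4%

Response rates by class: app 187/340 = 55%, mail 78/120 = 65%, mobile 54/60 = 90%.
Weighting each respondent by the inverse class response rate inflates each class back to its sampled size, so the class weight is n_sampled:
  app: 340 × 74.6 = 25364
  mail: 120 × 58.1 = 6972
  mobile: 60 × 54 = 3240
Adjusted estimate = 35,576 / 520 = 68.4154 → 68.4%.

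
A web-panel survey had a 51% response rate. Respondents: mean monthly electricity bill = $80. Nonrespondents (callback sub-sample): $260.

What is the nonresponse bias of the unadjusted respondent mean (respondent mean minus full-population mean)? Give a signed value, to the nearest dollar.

-$88

Nonresponse fraction = 1 − 0.51 = 0.49.
Bias = (nonresponse fraction) × (respondent mean − nonrespondent mean)
     = 0.49 × (80 − 260) = 0.49 × -180 = -88.2.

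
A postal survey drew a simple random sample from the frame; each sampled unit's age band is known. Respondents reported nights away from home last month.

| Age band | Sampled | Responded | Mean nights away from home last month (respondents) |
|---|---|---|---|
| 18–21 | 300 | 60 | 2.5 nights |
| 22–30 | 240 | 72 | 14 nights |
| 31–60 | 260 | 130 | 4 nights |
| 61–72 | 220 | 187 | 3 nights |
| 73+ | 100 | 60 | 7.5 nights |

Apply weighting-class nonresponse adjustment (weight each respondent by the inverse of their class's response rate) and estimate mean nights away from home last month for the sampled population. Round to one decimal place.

5.9

Class response rates: 18–21 60/300 = 20%, 22–30 72/240 = 30%, 31–60 130/260 = 50%, 61–72 187/220 = 85%, 73+ 60/100 = 60%.
Weighting each respondent by the inverse class response rate inflates each class back to its sampled size, so the class weight is n_sampled:
  18–21: 300 × 2.5 = 750
  22–30: 240 × 14 = 3360
  31–60: 260 × 4 = 1040
  61–72: 220 × 3 = 660
  73+: 100 × 7.5 = 750
Adjusted estimate = 6560 / 1,120 = 5.85714 → 5.9.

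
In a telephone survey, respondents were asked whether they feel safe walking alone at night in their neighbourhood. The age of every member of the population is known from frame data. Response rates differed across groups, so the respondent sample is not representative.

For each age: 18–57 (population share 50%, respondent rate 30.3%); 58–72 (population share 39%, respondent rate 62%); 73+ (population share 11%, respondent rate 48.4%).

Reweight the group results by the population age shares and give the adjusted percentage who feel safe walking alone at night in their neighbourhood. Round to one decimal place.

44.7%

Post-stratification weights by population share, not respondent share:
  18–57: 0.5 × 30.3 = 15.15
  58–72: 0.39 × 62 = 24.18
  73+: 0.11 × 48.4 = 5.324
Post-stratified estimate = 44.654 → 44.7%.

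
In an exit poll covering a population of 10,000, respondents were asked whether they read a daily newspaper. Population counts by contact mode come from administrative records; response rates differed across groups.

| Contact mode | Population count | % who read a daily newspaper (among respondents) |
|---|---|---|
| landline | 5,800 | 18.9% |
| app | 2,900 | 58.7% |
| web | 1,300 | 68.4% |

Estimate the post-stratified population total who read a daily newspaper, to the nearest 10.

3,690

Apply each group's respondent rate to its population count:
  landline: 5,800 × 18.9% = 1096.2
  app: 2,900 × 58.7% = 1702.3
  web: 1,300 × 68.4% = 889.2
Estimated total = 3687.7 → 3,690.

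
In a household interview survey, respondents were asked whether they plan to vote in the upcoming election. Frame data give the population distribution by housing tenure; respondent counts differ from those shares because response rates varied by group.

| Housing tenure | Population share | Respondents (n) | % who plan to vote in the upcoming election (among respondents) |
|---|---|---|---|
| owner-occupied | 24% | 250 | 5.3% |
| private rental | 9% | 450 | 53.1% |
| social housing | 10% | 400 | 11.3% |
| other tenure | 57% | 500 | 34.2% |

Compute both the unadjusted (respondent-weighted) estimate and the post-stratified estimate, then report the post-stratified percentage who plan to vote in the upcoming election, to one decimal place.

Without adjustment, the pooled respondent share is:
  (250/1600)×5.3 + (450/1600)×53.1 + (400/1600)×11.3 + (500/1600)×34.2 = 29.275%
Post-stratified estimate weights by population shares:
  0.24×5.3 + 0.09×53.1 + 0.1×11.3 + 0.57×34.2 = 26.675%

26.7%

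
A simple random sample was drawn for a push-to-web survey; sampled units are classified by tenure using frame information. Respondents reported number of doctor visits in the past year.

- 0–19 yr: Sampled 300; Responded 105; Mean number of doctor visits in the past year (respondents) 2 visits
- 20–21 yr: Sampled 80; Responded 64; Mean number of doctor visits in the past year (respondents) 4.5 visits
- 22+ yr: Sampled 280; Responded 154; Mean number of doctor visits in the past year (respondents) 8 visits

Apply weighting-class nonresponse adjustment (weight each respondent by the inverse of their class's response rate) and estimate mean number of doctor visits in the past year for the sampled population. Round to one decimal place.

Response rates by class: 0–19 yr 105/300 = 35%, 20–21 yr 64/80 = 80%, 22+ yr 154/280 = 55%.
Inverse-response-rate weighting restores each class to its sampled count, so class totals weight by n_sampled:
  0–19 yr: 300 × 2 = 600
  20–21 yr: 80 × 4.5 = 360
  22+ yr: 280 × 8 = 2240
Adjusted estimate = 3200 / 660 = 4.84849 → 4.8.

4.8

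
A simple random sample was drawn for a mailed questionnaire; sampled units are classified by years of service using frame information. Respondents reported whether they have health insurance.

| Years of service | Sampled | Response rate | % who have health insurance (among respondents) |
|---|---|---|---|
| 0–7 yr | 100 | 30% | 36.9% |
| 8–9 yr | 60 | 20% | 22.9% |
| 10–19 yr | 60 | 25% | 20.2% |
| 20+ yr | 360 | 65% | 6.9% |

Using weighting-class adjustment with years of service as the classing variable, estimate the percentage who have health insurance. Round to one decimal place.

15.1%

Each respondent's weight = sampled/responded in their class; summing within a class gives n_sampled, so:
  0–7 yr: 100 × 36.9 = 3690
  8–9 yr: 60 × 22.9 = 1374
  10–19 yr: 60 × 20.2 = 1212
  20+ yr: 360 × 6.9 = 2484
Adjusted estimate = 8760 / 580 = 15.1034 → 15.1%.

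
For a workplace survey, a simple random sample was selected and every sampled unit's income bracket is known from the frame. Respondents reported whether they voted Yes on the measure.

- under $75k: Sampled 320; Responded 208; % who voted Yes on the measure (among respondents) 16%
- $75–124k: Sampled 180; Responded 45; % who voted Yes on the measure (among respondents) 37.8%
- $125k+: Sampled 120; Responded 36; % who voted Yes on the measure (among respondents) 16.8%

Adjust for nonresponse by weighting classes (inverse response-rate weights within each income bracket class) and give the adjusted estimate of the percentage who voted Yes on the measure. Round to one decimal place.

Response rates by class: under $75k 208/320 = 65%, $75–124k 45/180 = 25%, $125k+ 36/120 = 30%.
Inverse-response-rate weighting restores each class to its sampled count, so class totals weight by n_sampled:
  under $75k: 320 × 16 = 5120
  $75–124k: 180 × 37.8 = 6804
  $125k+: 120 × 16.8 = 2016
Adjusted estimate = 13,940 / 620 = 22.4839 → 22.5%.

22.5%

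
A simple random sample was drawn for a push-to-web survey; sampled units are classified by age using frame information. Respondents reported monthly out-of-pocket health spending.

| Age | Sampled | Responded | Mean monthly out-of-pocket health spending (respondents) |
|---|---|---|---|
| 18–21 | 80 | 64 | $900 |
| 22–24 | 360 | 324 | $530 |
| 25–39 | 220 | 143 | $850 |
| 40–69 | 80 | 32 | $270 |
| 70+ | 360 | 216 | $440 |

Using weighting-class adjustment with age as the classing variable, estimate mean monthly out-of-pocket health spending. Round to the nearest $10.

Class response rates: 18–21 64/80 = 80%, 22–24 324/360 = 90%, 25–39 143/220 = 65%, 40–69 32/80 = 40%, 70+ 216/360 = 60%.
Each respondent's weight = sampled/responded in their class; summing within a class gives n_sampled, so:
  18–21: 80 × 900 = 72,000
  22–24: 360 × 530 = 190,800
  25–39: 220 × 850 = 187,000
  40–69: 80 × 270 = 21,600
  70+: 360 × 440 = 158,400
Adjusted estimate = 629,800 / 1,100 = 572.545 → $570.

$570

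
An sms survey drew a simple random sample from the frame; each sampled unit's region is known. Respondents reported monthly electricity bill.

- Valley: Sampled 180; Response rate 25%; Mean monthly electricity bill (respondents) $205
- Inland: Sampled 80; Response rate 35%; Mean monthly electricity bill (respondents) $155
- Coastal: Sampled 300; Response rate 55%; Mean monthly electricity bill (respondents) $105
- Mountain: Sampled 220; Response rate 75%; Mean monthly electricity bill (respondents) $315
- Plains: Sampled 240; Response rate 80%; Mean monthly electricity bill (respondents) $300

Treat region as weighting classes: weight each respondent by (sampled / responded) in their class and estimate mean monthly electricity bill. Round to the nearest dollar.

$218

Weighting each respondent by the inverse class response rate inflates each class back to its sampled size, so the class weight is n_sampled:
  Valley: 180 × 205 = 36,900
  Inland: 80 × 155 = 12,400
  Coastal: 300 × 105 = 31,500
  Mountain: 220 × 315 = 69,300
  Plains: 240 × 300 = 72,000
Adjusted estimate = 222,100 / 1,020 = 217.745 → $218.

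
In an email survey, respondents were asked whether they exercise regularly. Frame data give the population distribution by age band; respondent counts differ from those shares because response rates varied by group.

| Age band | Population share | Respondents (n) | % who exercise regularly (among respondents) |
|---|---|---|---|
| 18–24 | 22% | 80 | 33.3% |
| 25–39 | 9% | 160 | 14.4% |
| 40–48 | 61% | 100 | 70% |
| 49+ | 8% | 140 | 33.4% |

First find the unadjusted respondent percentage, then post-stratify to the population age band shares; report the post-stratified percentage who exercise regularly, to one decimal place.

Unadjusted (pooled respondent) estimate weights by respondent counts:
  (80/480)×33.3 + (160/480)×14.4 + (100/480)×70 + (140/480)×33.4 = 34.675%
Reweighting by population age band shares:
  0.22×33.3 + 0.09×14.4 + 0.61×70 + 0.08×33.4 = 53.994%

54.0%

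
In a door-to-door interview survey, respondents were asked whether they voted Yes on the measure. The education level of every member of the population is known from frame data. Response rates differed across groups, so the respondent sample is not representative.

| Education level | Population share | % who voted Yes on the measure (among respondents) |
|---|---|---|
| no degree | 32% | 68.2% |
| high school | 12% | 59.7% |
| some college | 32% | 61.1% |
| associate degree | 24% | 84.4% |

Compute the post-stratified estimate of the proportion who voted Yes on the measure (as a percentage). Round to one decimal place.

Post-stratification weights by population share, not respondent share:
  no degree: 0.32 × 68.2 = 21.824
  high school: 0.12 × 59.7 = 7.164
  some college: 0.32 × 61.1 = 19.552
  associate degree: 0.24 × 84.4 = 20.256
Post-stratified estimate = 68.796 → 68.8%.

68.8%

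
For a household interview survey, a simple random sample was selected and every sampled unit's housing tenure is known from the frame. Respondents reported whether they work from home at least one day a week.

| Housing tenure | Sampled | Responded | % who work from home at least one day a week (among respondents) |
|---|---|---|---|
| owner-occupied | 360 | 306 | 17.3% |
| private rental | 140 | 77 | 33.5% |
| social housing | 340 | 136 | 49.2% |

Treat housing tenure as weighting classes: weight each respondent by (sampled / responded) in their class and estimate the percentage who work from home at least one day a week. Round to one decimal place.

Class response rates: owner-occupied 306/360 = 85%, private rental 77/140 = 55%, social housing 136/340 = 40%.
With weight = n_sampled/n_responded per class, the weighted class total is n_sampled:
  owner-occupied: 360 × 17.3 = 6228
  private rental: 140 × 33.5 = 4690
  social housing: 340 × 49.2 = 16,728
Adjusted estimate = 27,646 / 840 = 32.9119 → 32.9%.

32.9%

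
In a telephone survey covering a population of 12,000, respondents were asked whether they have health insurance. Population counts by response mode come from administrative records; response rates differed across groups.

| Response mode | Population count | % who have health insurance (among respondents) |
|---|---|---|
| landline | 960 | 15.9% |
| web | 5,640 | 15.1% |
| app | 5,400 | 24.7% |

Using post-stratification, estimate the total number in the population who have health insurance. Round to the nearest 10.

Estimated count per cell = population count × respondent percentage:
  landline: 960 × 15.9% = 152.64
  web: 5,640 × 15.1% = 851.64
  app: 5,400 × 24.7% = 1333.8
Estimated total = 2338.08 → 2,340.

2,340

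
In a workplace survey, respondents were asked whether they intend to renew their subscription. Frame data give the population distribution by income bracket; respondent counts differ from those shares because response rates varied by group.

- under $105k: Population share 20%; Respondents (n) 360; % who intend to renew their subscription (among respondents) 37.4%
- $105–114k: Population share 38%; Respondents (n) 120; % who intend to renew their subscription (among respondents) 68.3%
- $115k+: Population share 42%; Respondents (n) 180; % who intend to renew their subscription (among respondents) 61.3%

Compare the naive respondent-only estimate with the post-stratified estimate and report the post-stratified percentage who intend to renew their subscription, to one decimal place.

Naive respondent-only estimate (weights = respondent counts):
  (360/660)×37.4 + (120/660)×68.3 + (180/660)×61.3 = 49.5364%
Post-stratifying to population shares instead:
  0.2×37.4 + 0.38×68.3 + 0.42×61.3 = 59.18%

59.2%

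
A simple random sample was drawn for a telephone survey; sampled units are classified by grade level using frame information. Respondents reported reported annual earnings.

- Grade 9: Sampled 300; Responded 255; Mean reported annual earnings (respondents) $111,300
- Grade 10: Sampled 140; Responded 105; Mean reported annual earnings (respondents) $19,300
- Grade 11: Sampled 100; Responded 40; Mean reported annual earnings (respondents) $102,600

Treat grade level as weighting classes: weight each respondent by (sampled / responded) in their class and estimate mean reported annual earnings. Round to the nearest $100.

Class response rates: Grade 9 255/300 = 85%, Grade 10 105/140 = 75%, Grade 11 40/100 = 40%.
Inverse-response-rate weighting restores each class to its sampled count, so class totals weight by n_sampled:
  Grade 9: 300 × 111,300 = 33,390,000
  Grade 10: 140 × 19,300 = 2,702,000
  Grade 11: 100 × 102,600 = 10,260,000
Adjusted estimate = 46,352,000 / 540 = 85837 → $85,800.

$85,800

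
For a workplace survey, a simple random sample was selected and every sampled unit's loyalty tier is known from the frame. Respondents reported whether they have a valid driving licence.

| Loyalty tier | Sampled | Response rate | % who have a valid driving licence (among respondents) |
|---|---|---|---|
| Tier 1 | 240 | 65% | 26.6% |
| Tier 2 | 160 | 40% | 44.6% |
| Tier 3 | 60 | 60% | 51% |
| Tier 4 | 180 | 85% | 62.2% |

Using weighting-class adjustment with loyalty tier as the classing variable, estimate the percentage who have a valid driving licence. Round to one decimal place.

Inverse-response-rate weighting restores each class to its sampled count, so class totals weight by n_sampled:
  Tier 1: 240 × 26.6 = 6384
  Tier 2: 160 × 44.6 = 7136
  Tier 3: 60 × 51 = 3060
  Tier 4: 180 × 62.2 = 11,196
Adjusted estimate = 27,776 / 640 = 43.4 → 43.4%.

43.4%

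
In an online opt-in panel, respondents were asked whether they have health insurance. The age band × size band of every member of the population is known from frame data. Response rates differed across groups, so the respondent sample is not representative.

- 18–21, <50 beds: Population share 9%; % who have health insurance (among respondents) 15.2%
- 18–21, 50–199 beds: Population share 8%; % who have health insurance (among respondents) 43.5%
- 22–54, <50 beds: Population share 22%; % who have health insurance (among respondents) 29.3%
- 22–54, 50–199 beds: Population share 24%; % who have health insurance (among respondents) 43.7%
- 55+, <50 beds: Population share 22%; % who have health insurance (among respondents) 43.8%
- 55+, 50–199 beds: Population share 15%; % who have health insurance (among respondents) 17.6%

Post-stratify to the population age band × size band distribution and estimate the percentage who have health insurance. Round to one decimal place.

34.1%

Weight each group's respondent value by its population share:
  18–21, <50 beds: 0.09 × 15.2 = 1.368
  18–21, 50–199 beds: 0.08 × 43.5 = 3.48
  22–54, <50 beds: 0.22 × 29.3 = 6.446
  22–54, 50–199 beds: 0.24 × 43.7 = 10.488
  55+, <50 beds: 0.22 × 43.8 = 9.636
  55+, 50–199 beds: 0.15 × 17.6 = 2.64
Post-stratified estimate = 34.058 → 34.1%.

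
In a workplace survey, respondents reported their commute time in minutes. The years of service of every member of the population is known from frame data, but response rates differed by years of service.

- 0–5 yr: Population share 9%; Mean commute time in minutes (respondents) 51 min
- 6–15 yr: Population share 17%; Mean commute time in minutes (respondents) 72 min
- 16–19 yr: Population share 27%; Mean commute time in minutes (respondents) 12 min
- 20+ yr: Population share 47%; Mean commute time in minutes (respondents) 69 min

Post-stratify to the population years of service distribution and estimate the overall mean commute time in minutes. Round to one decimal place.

52.5

Post-stratification weights by population share, not respondent share:
  0–5 yr: 0.09 × 51 = 4.59
  6–15 yr: 0.17 × 72 = 12.24
  16–19 yr: 0.27 × 12 = 3.24
  20+ yr: 0.47 × 69 = 32.43
Post-stratified estimate = 52.5 → 52.5.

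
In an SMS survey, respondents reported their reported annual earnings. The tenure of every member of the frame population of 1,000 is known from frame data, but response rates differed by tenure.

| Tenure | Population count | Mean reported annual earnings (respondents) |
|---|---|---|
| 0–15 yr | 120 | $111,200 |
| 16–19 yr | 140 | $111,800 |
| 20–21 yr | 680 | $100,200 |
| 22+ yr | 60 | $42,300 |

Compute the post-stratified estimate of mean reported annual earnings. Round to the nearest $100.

$99,700

Post-stratification weights by population share, not respondent share:
  0–15 yr: (120/1,000) × 111,200 = 13,344
  16–19 yr: (140/1,000) × 111,800 = 15,652
  20–21 yr: (680/1,000) × 100,200 = 68,136
  22+ yr: (60/1,000) × 42,300 = 2538
Post-stratified estimate = 99,670 → $99,700.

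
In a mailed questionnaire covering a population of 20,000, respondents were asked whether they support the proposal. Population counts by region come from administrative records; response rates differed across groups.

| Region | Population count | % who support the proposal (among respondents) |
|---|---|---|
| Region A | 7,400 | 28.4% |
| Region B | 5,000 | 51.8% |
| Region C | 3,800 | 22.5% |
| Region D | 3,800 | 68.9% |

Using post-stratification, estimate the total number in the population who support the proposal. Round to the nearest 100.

8,200

Apply each group's respondent rate to its population count:
  Region A: 7,400 × 28.4% = 2101.6
  Region B: 5,000 × 51.8% = 2590
  Region C: 3,800 × 22.5% = 855
  Region D: 3,800 × 68.9% = 2618.2
Estimated total = 8164.8 → 8,200.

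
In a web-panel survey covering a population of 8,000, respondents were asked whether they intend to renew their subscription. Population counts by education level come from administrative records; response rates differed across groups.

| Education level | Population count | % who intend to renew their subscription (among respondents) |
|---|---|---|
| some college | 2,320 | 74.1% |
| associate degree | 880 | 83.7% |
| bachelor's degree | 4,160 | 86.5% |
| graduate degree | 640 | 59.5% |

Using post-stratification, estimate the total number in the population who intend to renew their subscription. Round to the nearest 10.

6,430

Apply each group's respondent rate to its population count:
  some college: 2,320 × 74.1% = 1719.12
  associate degree: 880 × 83.7% = 736.56
  bachelor's degree: 4,160 × 86.5% = 3598.4
  graduate degree: 640 × 59.5% = 380.8
Estimated total = 6434.88 → 6,430.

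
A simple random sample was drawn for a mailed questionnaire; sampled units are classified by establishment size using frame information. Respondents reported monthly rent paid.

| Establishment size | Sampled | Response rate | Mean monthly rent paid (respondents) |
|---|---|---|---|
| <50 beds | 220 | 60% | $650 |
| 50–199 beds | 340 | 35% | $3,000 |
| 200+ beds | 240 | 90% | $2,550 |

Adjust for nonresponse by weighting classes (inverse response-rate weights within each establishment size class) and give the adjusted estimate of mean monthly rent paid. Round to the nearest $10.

$2,220

With weight = n_sampled/n_responded per class, the weighted class total is n_sampled:
  <50 beds: 220 × 650 = 143,000
  50–199 beds: 340 × 3000 = 1,020,000
  200+ beds: 240 × 2550 = 612,000
Adjusted estimate = 1,775,000 / 800 = 2218.75 → $2,220.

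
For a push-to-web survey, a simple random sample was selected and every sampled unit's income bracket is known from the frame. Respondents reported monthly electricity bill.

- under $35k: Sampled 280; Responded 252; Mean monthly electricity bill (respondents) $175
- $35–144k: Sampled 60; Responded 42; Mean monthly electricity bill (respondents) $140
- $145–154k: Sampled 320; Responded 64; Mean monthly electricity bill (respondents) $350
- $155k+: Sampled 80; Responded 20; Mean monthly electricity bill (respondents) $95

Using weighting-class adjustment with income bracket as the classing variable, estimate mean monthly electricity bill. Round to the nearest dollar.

$239

Response rates by class: under $35k 252/280 = 90%, $35–144k 42/60 = 70%, $145–154k 64/320 = 20%, $155k+ 20/80 = 25%.
Each respondent's weight = sampled/responded in their class; summing within a class gives n_sampled, so:
  under $35k: 280 × 175 = 49,000
  $35–144k: 60 × 140 = 8400
  $145–154k: 320 × 350 = 112,000
  $155k+: 80 × 95 = 7600
Adjusted estimate = 177,000 / 740 = 239.189 → $239.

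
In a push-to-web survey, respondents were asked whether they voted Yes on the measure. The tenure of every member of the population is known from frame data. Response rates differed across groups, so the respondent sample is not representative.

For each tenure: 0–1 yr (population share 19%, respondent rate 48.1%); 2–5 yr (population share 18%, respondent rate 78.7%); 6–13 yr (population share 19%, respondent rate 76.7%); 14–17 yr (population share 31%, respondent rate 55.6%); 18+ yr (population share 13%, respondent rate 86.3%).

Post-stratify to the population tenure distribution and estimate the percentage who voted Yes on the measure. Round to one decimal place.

66.3%

Reweight to the known tenure distribution:
  0–1 yr: 0.19 × 48.1 = 9.139
  2–5 yr: 0.18 × 78.7 = 14.166
  6–13 yr: 0.19 × 76.7 = 14.573
  14–17 yr: 0.31 × 55.6 = 17.236
  18+ yr: 0.13 × 86.3 = 11.219
Post-stratified estimate = 66.333 → 66.3%.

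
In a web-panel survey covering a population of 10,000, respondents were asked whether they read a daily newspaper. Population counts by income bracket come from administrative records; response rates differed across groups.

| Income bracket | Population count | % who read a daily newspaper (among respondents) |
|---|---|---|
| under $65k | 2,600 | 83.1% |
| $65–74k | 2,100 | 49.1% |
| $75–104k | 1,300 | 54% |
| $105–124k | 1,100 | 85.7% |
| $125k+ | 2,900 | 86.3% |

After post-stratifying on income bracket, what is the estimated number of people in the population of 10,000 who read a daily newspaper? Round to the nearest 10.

7,340

Apply each group's respondent rate to its population count:
  under $65k: 2,600 × 83.1% = 2160.6
  $65–74k: 2,100 × 49.1% = 1031.1
  $75–104k: 1,300 × 54% = 702
  $105–124k: 1,100 × 85.7% = 942.7
  $125k+: 2,900 × 86.3% = 2502.7
Estimated total = 7339.1 → 7,340.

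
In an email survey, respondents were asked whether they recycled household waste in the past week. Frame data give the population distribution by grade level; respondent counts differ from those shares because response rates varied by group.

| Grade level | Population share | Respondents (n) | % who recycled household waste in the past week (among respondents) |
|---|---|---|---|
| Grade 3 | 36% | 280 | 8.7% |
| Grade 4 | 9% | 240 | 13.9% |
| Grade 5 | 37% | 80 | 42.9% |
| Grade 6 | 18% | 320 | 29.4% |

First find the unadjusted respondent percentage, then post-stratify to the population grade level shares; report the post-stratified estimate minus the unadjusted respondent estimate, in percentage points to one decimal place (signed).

Unadjusted (pooled respondent) estimate weights by respondent counts:
  (280/920)×8.7 + (240/920)×13.9 + (80/920)×42.9 + (320/920)×29.4 = 20.2304%
Post-stratified estimate weights by population shares:
  0.36×8.7 + 0.09×13.9 + 0.37×42.9 + 0.18×29.4 = 25.548%
Difference = 25.548 − 20.2304 = 5.3176 pp.

+5.3 percentage points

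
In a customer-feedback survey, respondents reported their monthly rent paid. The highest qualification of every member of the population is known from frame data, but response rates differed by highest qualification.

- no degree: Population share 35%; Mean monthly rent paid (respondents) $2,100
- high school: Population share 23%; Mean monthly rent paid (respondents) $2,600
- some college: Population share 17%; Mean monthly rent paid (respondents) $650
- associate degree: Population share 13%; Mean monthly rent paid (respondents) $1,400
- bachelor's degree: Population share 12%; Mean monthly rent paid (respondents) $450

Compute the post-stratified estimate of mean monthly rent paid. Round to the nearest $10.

Post-stratification weights by population share, not respondent share:
  no degree: 0.35 × 2100 = 735
  high school: 0.23 × 2600 = 598
  some college: 0.17 × 650 = 110.5
  associate degree: 0.13 × 1400 = 182
  bachelor's degree: 0.12 × 450 = 54
Post-stratified estimate = 1679.5 → $1,680.

$1,680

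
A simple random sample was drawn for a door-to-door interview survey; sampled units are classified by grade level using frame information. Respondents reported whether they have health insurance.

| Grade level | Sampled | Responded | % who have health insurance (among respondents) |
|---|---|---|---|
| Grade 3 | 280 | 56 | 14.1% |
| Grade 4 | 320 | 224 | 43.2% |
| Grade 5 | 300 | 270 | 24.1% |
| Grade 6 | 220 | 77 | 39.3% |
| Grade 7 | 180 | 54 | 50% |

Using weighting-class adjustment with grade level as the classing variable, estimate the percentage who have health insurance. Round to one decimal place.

Class response rates: Grade 3 56/280 = 20%, Grade 4 224/320 = 70%, Grade 5 270/300 = 90%, Grade 6 77/220 = 35%, Grade 7 54/180 = 30%.
Each respondent's weight = sampled/responded in their class; summing within a class gives n_sampled, so:
  Grade 3: 280 × 14.1 = 3948
  Grade 4: 320 × 43.2 = 13,824
  Grade 5: 300 × 24.1 = 7230
  Grade 6: 220 × 39.3 = 8646
  Grade 7: 180 × 50 = 9000
Adjusted estimate = 42,648 / 1,300 = 32.8062 → 32.8%.

32.8%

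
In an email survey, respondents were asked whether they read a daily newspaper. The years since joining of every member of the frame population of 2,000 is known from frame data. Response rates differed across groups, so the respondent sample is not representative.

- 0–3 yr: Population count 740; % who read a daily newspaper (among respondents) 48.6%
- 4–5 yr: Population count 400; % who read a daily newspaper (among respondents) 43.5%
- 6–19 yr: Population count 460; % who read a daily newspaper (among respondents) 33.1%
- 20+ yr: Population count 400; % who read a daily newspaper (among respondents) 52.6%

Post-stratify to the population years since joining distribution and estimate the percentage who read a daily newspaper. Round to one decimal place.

44.8%

Post-stratification weights by population share, not respondent share:
  0–3 yr: (740/2,000) × 48.6 = 17.982
  4–5 yr: (400/2,000) × 43.5 = 8.7
  6–19 yr: (460/2,000) × 33.1 = 7.613
  20+ yr: (400/2,000) × 52.6 = 10.52
Post-stratified estimate = 44.815 → 44.8%.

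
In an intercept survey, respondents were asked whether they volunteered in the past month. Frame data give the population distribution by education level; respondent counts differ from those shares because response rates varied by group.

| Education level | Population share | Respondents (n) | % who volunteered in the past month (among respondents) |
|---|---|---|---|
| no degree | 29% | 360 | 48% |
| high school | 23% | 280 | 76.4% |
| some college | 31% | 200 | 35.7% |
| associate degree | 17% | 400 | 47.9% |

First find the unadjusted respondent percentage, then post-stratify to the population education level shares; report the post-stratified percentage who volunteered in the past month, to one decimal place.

Unadjusted (pooled respondent) estimate weights by respondent counts:
  (360/1240)×48 + (280/1240)×76.4 + (200/1240)×35.7 + (400/1240)×47.9 = 52.3968%
Post-stratified estimate weights by population shares:
  0.29×48 + 0.23×76.4 + 0.31×35.7 + 0.17×47.9 = 50.702%

50.7%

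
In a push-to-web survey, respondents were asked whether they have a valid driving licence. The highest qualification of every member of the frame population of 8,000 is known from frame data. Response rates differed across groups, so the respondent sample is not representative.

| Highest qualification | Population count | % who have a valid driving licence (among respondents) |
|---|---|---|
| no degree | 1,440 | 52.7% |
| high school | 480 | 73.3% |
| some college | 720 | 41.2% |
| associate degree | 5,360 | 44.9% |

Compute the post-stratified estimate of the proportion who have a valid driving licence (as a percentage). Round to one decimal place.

Post-stratification weights by population share, not respondent share:
  no degree: (1,440/8,000) × 52.7 = 9.486
  high school: (480/8,000) × 73.3 = 4.398
  some college: (720/8,000) × 41.2 = 3.708
  associate degree: (5,360/8,000) × 44.9 = 30.083
Post-stratified estimate = 47.675 → 47.7%.

47.7%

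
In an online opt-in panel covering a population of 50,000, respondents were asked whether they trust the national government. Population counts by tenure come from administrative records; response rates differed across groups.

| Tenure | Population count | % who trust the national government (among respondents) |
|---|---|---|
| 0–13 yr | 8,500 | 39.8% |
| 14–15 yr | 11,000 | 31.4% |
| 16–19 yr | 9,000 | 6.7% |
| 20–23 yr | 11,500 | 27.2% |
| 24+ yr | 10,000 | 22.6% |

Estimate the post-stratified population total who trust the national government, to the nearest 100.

12,800

Estimated count per cell = population count × respondent percentage:
  0–13 yr: 8,500 × 39.8% = 3383
  14–15 yr: 11,000 × 31.4% = 3454
  16–19 yr: 9,000 × 6.7% = 603
  20–23 yr: 11,500 × 27.2% = 3128
  24+ yr: 10,000 × 22.6% = 2260
Estimated total = 12,828 → 12,800.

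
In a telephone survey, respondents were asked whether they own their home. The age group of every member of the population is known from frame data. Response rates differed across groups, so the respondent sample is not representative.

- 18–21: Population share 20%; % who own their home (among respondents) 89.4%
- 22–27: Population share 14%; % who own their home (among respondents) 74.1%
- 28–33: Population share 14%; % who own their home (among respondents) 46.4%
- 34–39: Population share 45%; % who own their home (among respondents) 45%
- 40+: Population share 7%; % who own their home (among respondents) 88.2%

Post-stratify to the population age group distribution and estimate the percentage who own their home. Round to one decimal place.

61.2%

Each cell contributes population-share × respondent value:
  18–21: 0.2 × 89.4 = 17.88
  22–27: 0.14 × 74.1 = 10.374
  28–33: 0.14 × 46.4 = 6.496
  34–39: 0.45 × 45 = 20.25
  40+: 0.07 × 88.2 = 6.174
Post-stratified estimate = 61.174 → 61.2%.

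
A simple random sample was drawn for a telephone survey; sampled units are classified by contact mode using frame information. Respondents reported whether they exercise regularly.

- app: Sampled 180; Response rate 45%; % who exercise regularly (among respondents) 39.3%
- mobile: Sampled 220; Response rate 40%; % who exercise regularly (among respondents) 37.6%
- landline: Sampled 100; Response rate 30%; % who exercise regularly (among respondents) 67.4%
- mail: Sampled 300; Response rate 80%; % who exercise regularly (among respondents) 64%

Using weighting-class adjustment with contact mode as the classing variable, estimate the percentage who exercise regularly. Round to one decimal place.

Each respondent's weight = sampled/responded in their class; summing within a class gives n_sampled, so:
  app: 180 × 39.3 = 7074
  mobile: 220 × 37.6 = 8272
  landline: 100 × 67.4 = 6740
  mail: 300 × 64 = 19,200
Adjusted estimate = 41,286 / 800 = 51.6075 → 51.6%.

51.6%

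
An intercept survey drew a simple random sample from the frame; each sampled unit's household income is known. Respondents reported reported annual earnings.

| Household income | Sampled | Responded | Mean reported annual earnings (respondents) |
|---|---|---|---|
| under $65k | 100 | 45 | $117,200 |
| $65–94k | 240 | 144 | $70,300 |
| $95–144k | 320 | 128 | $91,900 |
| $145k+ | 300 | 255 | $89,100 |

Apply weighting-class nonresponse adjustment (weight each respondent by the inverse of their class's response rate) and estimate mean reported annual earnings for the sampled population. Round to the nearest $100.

Response rates by class: under $65k 45/100 = 45%, $65–94k 144/240 = 60%, $95–144k 128/320 = 40%, $145k+ 255/300 = 85%.
With weight = n_sampled/n_responded per class, the weighted class total is n_sampled:
  under $65k: 100 × 117,200 = 11,720,000
  $65–94k: 240 × 70,300 = 16,872,000
  $95–144k: 320 × 91,900 = 29,408,000
  $145k+: 300 × 89,100 = 26,730,000
Adjusted estimate = 84,730,000 / 960 = 88260.4 → $88,300.

$88,300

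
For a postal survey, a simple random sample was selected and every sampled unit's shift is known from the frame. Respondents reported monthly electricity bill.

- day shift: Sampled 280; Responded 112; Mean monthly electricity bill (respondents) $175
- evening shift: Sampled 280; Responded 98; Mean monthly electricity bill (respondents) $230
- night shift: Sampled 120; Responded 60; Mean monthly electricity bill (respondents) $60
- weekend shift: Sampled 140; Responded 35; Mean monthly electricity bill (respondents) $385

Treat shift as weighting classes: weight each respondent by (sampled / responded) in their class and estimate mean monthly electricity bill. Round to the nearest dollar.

$213

Class response rates: day shift 112/280 = 40%, evening shift 98/280 = 35%, night shift 60/120 = 50%, weekend shift 35/140 = 25%.
With weight = n_sampled/n_responded per class, the weighted class total is n_sampled:
  day shift: 280 × 175 = 49,000
  evening shift: 280 × 230 = 64,400
  night shift: 120 × 60 = 7200
  weekend shift: 140 × 385 = 53,900
Adjusted estimate = 174,500 / 820 = 212.805 → $213.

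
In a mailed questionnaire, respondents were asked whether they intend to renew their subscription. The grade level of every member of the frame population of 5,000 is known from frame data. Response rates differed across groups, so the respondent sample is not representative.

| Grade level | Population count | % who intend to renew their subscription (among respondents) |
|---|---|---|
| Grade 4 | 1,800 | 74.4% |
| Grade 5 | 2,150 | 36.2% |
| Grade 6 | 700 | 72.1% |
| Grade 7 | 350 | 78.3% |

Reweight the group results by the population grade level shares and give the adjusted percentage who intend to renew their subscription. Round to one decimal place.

Post-stratification weights by population share, not respondent share:
  Grade 4: (1,800/5,000) × 74.4 = 26.784
  Grade 5: (2,150/5,000) × 36.2 = 15.566
  Grade 6: (700/5,000) × 72.1 = 10.094
  Grade 7: (350/5,000) × 78.3 = 5.481
Post-stratified estimate = 57.925 → 57.9%.

57.9%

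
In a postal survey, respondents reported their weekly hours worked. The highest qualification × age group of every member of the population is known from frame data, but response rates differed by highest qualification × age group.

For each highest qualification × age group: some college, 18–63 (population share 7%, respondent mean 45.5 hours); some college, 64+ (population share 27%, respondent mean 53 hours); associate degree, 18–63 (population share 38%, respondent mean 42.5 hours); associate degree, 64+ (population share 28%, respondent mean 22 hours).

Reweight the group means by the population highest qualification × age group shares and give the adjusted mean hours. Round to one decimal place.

Each cell contributes population-share × respondent value:
  some college, 18–63: 0.07 × 45.5 = 3.185
  some college, 64+: 0.27 × 53 = 14.31
  associate degree, 18–63: 0.38 × 42.5 = 16.15
  associate degree, 64+: 0.28 × 22 = 6.16
Post-stratified estimate = 39.805 → 39.8.

39.8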